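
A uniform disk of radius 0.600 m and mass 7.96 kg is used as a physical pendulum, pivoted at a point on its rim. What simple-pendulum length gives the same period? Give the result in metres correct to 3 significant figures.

The equivalent simple-pendulum length is L_eq = I/(md), where I is about the pivot and d = 0.6000 m.
I_cm = ½mR² = 1.433 kg·m², so I = I_cm + md² = 1.433 + 2.866 = 4.298 kg·m².
L_eq = 4.298/(7.96 × 0.6000) = 0.900 m.

0.900 m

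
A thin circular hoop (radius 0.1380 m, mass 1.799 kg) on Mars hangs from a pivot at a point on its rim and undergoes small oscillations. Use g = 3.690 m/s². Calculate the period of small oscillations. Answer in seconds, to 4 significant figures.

1.718 s

I_cm = mr² = 0.034260 kg·m². The pivot is at distance d = 0.1380 m from the centre of mass.
By the parallel-axis theorem, I = I_cm + md² = 0.034260 + 0.034260 = 0.068520 kg·m².
T = 2π√(I/(mgd)) = 2π√(0.068520/(1.799 × 3.690 × 0.1380)) = 1.718 s.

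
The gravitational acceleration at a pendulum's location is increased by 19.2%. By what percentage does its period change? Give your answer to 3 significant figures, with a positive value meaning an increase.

T ∝ 1/√g, so T'/T = 1/√(1.192) = 0.9159.
Percentage change in T = (0.9159 − 1) × 100% = -8.41%.

-8.41%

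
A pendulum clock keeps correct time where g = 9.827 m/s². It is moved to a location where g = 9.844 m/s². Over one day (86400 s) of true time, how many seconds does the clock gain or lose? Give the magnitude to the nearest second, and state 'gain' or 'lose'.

The clock's period scales as T ∝ 1/√g, so T'/T = √(9.827/9.844) = 0.999136.
In 86400 s of true time the clock registers 86400/0.999136 = 86474.7 s, so it gains 75 s.

gain 75 s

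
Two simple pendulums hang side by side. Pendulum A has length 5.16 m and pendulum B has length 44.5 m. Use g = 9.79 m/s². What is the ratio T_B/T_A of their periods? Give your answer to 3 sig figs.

2.94

T ∝ √L, so T_B/T_A = √(L_B/L_A) = √(44.5/5.16) = 2.94.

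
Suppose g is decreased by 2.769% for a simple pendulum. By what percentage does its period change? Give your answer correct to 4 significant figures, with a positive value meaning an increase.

T ∝ 1/√g, so T'/T = 1/√(0.97231) = 1.0141.
Percentage change in T = (1.0141 − 1) × 100% = 1.414%.

1.414%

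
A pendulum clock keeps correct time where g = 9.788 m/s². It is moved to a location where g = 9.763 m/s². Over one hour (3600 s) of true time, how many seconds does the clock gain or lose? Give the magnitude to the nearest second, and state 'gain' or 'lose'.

lose 5 s

The clock's period scales as T ∝ 1/√g, so T'/T = √(9.788/9.763) = 1.00128.
In 3600 s of true time the clock registers 3600/1.00128 = 3595.4 s, so it loses 5 s.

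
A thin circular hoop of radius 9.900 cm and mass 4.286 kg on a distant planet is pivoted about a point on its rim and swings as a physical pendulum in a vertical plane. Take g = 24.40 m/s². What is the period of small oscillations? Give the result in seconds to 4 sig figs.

0.5660 s

I_cm = mr² = 0.042007 kg·m². The pivot is at distance d = 0.09900 m from the centre of mass.
By the parallel-axis theorem, I = I_cm + md² = 0.042007 + 0.042007 = 0.084014 kg·m².
T = 2π√(I/(mgd)) = 2π√(0.084014/(4.286 × 24.40 × 0.09900)) = 0.5660 s.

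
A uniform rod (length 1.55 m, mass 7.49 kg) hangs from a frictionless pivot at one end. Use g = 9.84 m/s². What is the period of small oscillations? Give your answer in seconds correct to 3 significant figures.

For a physical pendulum T = 2π√(I/(mgd)), with d = 0.7750 m from pivot to centre of mass.
I_cm = mL²/12 = 7.49 × 1.55²/12 = 1.500 kg·m²; I = I_cm + md² = 1.500 + 7.49 × 0.7750² = 5.998 kg·m².
T = 2π√(5.998/(7.49 × 9.84 × 0.7750)) = 2.04 s.

2.04 s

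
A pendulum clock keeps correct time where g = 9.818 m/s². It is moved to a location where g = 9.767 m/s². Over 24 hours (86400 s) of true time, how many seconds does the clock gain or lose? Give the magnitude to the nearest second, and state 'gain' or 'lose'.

The clock's period scales as T ∝ 1/√g, so T'/T = √(9.818/9.767) = 1.00261.
In 86400 s of true time the clock registers 86400/1.00261 = 86175.3 s, so it loses 225 s.

lose 225 s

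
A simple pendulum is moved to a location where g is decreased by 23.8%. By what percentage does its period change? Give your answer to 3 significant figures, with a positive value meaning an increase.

T ∝ 1/√g, so T'/T = 1/√(0.7620) = 1.146.
Percentage change in T = (1.146 − 1) × 100% = 14.6%.

14.6%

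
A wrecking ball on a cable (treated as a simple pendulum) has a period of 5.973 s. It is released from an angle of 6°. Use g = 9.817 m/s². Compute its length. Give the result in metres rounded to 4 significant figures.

From T = 2π√(L/g), L = gT²/(4π²) = 9.817 × 5.9730²/(4π²) = 8.872 m.

8.872 m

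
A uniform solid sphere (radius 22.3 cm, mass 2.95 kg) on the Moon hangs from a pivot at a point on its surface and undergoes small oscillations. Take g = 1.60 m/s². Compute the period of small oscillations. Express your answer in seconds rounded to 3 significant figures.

I_cm = (2/5)mr² = 0.05868 kg·m². The pivot is at distance d = 0.223 m from the centre of mass.
By the parallel-axis theorem, I = I_cm + md² = 0.05868 + 0.1467 = 0.2054 kg·m².
T = 2π√(I/(mgd)) = 2π√(0.2054/(2.95 × 1.60 × 0.223)) = 2.78 s.

2.78 s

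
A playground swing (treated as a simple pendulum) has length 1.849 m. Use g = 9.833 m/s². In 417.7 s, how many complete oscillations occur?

153

T = 2π√(L/g) = 2π√(1.849/9.833) = 2.7246 s.
Number of complete oscillations = ⌊417.7/2.7246⌋ = ⌊153.31⌋ = 153.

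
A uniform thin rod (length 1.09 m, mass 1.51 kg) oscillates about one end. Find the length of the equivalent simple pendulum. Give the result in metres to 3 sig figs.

The equivalent simple-pendulum length is L_eq = I/(md), where I is about the pivot and d = 0.5450 m.
I_cm = (1/12)mL² = 0.1495 kg·m², so I = I_cm + md² = 0.1495 + 0.4485 = 0.5980 kg·m².
L_eq = 0.5980/(1.51 × 0.5450) = 0.727 m.

0.727 m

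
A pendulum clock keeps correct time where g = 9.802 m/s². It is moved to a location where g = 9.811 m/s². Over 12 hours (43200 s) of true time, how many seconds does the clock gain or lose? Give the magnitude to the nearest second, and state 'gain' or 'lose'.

The clock's period scales as T ∝ 1/√g, so T'/T = √(9.802/9.811) = 0.999541.
In 43200 s of true time the clock registers 43200/0.999541 = 43219.8 s, so it gains 20 s.

gain 20 s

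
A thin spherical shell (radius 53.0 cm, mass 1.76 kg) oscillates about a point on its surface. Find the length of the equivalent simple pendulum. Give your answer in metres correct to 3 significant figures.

The equivalent simple-pendulum length is L_eq = I/(md), where I is about the pivot and d = 0.5300 m.
I_cm = (2/3)mR² = 0.3296 kg·m², so I = I_cm + md² = 0.3296 + 0.4944 = 0.8240 kg·m².
L_eq = 0.8240/(1.76 × 0.5300) = 0.883 m.

0.883 m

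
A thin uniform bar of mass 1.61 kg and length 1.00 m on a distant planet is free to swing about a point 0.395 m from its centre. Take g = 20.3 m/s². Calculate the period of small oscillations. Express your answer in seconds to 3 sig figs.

1.09 s

For a physical pendulum T = 2π√(I/(mgd)), with d = 0.3950 m from pivot to centre of mass.
I_cm = mL²/12 = 1.61 × 1.00²/12 = 0.1342 kg·m²; I = I_cm + md² = 0.1342 + 1.61 × 0.3950² = 0.3854 kg·m².
T = 2π√(0.3854/(1.61 × 20.3 × 0.3950)) = 1.09 s.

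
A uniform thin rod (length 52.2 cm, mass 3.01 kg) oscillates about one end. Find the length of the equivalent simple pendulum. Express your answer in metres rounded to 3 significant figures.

The equivalent simple-pendulum length is L_eq = I/(md), where I is about the pivot and d = 0.2610 m.
I_cm = (1/12)mL² = 0.06835 kg·m², so I = I_cm + md² = 0.06835 + 0.2050 = 0.2734 kg·m².
L_eq = 0.2734/(3.01 × 0.2610) = 0.348 m.

0.348 m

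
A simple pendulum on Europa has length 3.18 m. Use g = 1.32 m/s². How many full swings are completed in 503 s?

51

T = 2π√(L/g) = 2π√(3.18/1.32) = 9.752 s.
Number of complete oscillations = ⌊503/9.752⌋ = ⌊51.58⌋ = 51.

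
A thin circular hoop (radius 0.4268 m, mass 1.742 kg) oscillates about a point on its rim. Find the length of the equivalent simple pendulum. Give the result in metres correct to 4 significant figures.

The equivalent simple-pendulum length is L_eq = I/(md), where I is about the pivot and d = 0.42680 m.
I_cm = mR² = 0.31732 kg·m², so I = I_cm + md² = 0.31732 + 0.31732 = 0.63464 kg·m².
L_eq = 0.63464/(1.742 × 0.42680) = 0.8536 m.

0.8536 m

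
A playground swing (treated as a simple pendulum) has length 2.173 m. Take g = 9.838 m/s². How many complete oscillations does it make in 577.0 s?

T = 2π√(L/g) = 2π√(2.173/9.838) = 2.9530 s.
Number of complete oscillations = ⌊577.0/2.9530⌋ = ⌊195.40⌋ = 195.

195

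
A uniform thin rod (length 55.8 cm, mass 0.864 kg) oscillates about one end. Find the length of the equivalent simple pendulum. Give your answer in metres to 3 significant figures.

The equivalent simple-pendulum length is L_eq = I/(md), where I is about the pivot and d = 0.2790 m.
I_cm = (1/12)mL² = 0.02242 kg·m², so I = I_cm + md² = 0.02242 + 0.06725 = 0.08967 kg·m².
L_eq = 0.08967/(0.864 × 0.2790) = 0.372 m.

0.372 m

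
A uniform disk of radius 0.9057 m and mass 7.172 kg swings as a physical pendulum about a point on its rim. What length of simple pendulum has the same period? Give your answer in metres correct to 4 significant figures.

The equivalent simple-pendulum length is L_eq = I/(md), where I is about the pivot and d = 0.90570 m.
I_cm = ½mR² = 2.9416 kg·m², so I = I_cm + md² = 2.9416 + 5.8831 = 8.8247 kg·m².
L_eq = 8.8247/(7.172 × 0.90570) = 1.359 m.

1.359 m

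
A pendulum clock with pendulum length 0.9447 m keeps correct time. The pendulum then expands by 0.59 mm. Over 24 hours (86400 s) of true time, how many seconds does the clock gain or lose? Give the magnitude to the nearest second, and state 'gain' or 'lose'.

lose 27 s

T ∝ √L, so T'/T = √(0.94529/0.9447) = 1.00031.
In 86400 s of true time the clock registers 86400/1.00031 = 86373.0 s, so it loses 27 s.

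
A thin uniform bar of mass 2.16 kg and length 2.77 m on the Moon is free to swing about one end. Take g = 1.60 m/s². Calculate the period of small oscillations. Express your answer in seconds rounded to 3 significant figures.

For a physical pendulum T = 2π√(I/(mgd)), with d = 1.385 m from pivot to centre of mass.
I_cm = mL²/12 = 2.16 × 2.77²/12 = 1.381 kg·m²; I = I_cm + md² = 1.381 + 2.16 × 1.385² = 5.524 kg·m².
T = 2π√(5.524/(2.16 × 1.60 × 1.385)) = 6.75 s.

6.75 s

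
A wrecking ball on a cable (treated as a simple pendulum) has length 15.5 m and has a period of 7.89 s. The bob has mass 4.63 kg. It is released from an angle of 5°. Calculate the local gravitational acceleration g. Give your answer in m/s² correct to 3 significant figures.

9.83 m/s²

From T = 2π√(L/g), g = 4π²L/T² = 4π² × 15.5/7.890² = 9.83 m/s².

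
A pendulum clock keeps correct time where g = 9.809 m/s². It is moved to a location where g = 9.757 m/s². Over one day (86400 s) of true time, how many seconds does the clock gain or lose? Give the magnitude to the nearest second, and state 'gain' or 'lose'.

The clock's period scales as T ∝ 1/√g, so T'/T = √(9.809/9.757) = 1.00266.
In 86400 s of true time the clock registers 86400/1.00266 = 86170.7 s, so it loses 229 s.

lose 229 s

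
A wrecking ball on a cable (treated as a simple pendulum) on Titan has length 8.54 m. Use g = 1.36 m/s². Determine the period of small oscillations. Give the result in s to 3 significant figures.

T = 2π√(L/g) = 2π√(8.54/1.36) = 2π × 2.506 = 15.7 s.

15.7 s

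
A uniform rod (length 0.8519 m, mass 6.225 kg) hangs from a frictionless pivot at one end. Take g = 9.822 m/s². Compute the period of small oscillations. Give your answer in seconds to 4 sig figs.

For a physical pendulum T = 2π√(I/(mgd)), with d = 0.42595 m from pivot to centre of mass.
I_cm = mL²/12 = 6.225 × 0.8519²/12 = 0.37647 kg·m²; I = I_cm + md² = 0.37647 + 6.225 × 0.42595² = 1.5059 kg·m².
T = 2π√(1.5059/(6.225 × 9.822 × 0.42595)) = 1.511 s.

1.511 s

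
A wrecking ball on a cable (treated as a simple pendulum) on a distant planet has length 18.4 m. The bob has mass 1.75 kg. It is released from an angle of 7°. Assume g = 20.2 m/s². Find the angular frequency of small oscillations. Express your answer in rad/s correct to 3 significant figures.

1.05 rad/s

ω = √(g/L) = √(20.2/18.4) = 1.05 rad/s.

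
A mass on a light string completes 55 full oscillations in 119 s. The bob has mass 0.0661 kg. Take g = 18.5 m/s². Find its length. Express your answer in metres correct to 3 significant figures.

T = 119/55 = 2.164 s.
From T = 2π√(L/g), L = gT²/(4π²) = 18.5 × 2.164²/(4π²) = 2.19 m.

2.19 m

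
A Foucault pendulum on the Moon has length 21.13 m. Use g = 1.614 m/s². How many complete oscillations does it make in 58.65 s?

2

T = 2π√(L/g) = 2π√(21.13/1.614) = 22.734 s.
Number of complete oscillations = ⌊58.65/22.734⌋ = ⌊2.5798⌋ = 2.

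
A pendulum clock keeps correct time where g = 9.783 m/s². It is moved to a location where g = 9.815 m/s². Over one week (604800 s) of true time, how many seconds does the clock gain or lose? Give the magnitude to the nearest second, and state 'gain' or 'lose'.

gain 988 s

The clock's period scales as T ∝ 1/√g, so T'/T = √(9.783/9.815) = 0.998369.
In 604800 s of true time the clock registers 604800/0.998369 = 605788.3 s, so it gains 988 s.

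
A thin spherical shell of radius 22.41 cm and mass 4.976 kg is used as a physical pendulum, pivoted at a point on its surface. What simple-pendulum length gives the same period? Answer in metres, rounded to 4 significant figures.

The equivalent simple-pendulum length is L_eq = I/(md), where I is about the pivot and d = 0.22410 m.
I_cm = (2/3)mR² = 0.16660 kg·m², so I = I_cm + md² = 0.16660 + 0.24990 = 0.41650 kg·m².
L_eq = 0.41650/(4.976 × 0.22410) = 0.3735 m.

0.3735 m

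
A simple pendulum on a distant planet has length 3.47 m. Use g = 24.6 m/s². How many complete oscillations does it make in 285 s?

120

T = 2π√(L/g) = 2π√(3.47/24.6) = 2.360 s.
Number of complete oscillations = ⌊285/2.360⌋ = ⌊120.8⌋ = 120.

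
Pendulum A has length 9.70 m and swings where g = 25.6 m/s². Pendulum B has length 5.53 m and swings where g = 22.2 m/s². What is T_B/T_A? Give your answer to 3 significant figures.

0.811

T = 2π√(L/g), so T_B/T_A = √((L_B/g_B)/(L_A/g_A)) = √((5.53/22.2)/(9.70/25.6)) = 0.811.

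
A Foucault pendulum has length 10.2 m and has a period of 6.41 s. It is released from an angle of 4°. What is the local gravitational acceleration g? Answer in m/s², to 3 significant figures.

9.80 m/s²

From T = 2π√(L/g), g = 4π²L/T² = 4π² × 10.2/6.410² = 9.80 m/s².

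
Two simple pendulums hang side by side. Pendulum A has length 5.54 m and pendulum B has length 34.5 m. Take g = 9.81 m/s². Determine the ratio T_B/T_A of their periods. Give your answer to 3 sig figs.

T ∝ √L, so T_B/T_A = √(L_B/L_A) = √(34.5/5.54) = 2.50.

2.50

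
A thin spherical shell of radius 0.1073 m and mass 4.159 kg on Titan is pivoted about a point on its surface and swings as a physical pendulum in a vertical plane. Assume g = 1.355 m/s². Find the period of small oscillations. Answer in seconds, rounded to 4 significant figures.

2.283 s

I_cm = (2/3)mr² = 0.031923 kg·m². The pivot is at distance d = 0.1073 m from the centre of mass.
By the parallel-axis theorem, I = I_cm + md² = 0.031923 + 0.047884 = 0.079806 kg·m².
T = 2π√(I/(mgd)) = 2π√(0.079806/(4.159 × 1.355 × 0.1073)) = 2.283 s.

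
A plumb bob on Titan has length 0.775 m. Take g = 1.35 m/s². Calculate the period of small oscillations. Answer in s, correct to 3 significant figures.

4.76 s

T = 2π√(L/g) = 2π√(0.775/1.35) = 2π × 0.7577 = 4.76 s.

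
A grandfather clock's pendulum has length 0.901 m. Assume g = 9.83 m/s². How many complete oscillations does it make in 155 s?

T = 2π√(L/g) = 2π√(0.901/9.83) = 1.902 s.
Number of complete oscillations = ⌊155/1.902⌋ = ⌊81.48⌋ = 81.

81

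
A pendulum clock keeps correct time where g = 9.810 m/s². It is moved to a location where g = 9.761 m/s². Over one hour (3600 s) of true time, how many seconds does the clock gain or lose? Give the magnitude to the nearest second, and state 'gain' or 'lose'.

The clock's period scales as T ∝ 1/√g, so T'/T = √(9.810/9.761) = 1.00251.
In 3600 s of true time the clock registers 3600/1.00251 = 3591.0 s, so it loses 9 s.

lose 9 s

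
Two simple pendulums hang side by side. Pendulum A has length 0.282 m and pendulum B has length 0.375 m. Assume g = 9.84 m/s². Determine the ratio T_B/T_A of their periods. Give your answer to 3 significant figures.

T ∝ √L, so T_B/T_A = √(L_B/L_A) = √(0.375/0.282) = 1.15.

1.15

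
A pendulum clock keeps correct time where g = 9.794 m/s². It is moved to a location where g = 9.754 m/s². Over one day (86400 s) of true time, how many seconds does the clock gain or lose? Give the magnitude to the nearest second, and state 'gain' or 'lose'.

lose 177 s

The clock's period scales as T ∝ 1/√g, so T'/T = √(9.794/9.754) = 1.00205.
In 86400 s of true time the clock registers 86400/1.00205 = 86223.4 s, so it loses 177 s.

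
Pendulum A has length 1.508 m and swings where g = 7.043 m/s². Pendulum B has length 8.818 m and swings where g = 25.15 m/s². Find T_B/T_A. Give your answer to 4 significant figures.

1.280

T = 2π√(L/g), so T_B/T_A = √((L_B/g_B)/(L_A/g_A)) = √((8.818/25.15)/(1.508/7.043)) = 1.280.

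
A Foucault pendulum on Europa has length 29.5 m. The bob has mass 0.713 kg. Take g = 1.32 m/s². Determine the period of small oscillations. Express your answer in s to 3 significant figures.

29.7 s

T = 2π√(L/g) = 2π√(29.5/1.32) = 2π × 4.727 = 29.7 s.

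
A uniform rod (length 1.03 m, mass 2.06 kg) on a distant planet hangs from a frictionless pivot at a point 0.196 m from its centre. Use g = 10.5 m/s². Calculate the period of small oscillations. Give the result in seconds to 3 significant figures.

1.56 s

For a physical pendulum T = 2π√(I/(mgd)), with d = 0.1960 m from pivot to centre of mass.
I_cm = mL²/12 = 2.06 × 1.03²/12 = 0.1821 kg·m²; I = I_cm + md² = 0.1821 + 2.06 × 0.1960² = 0.2613 kg·m².
T = 2π√(0.2613/(2.06 × 10.5 × 0.1960)) = 1.56 s.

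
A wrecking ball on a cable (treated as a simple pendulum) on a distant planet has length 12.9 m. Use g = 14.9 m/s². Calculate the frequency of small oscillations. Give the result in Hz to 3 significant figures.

T = 2π√(L/g) = 2π√(12.9/14.9) = 5.846 s, so f = 1/T = 0.171 Hz.

0.171 Hz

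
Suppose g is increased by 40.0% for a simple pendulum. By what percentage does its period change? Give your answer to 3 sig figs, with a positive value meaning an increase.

-15.5%

T ∝ 1/√g, so T'/T = 1/√(1.400) = 0.8452.
Percentage change in T = (0.8452 − 1) × 100% = -15.5%.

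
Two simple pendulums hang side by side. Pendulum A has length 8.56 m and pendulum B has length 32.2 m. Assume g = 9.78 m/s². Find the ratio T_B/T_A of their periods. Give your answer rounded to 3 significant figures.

T ∝ √L, so T_B/T_A = √(L_B/L_A) = √(32.2/8.56) = 1.94.

1.94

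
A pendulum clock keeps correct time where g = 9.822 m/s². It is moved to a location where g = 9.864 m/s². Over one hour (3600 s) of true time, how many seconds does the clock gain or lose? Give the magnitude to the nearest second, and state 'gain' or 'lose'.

The clock's period scales as T ∝ 1/√g, so T'/T = √(9.822/9.864) = 0.997869.
In 3600 s of true time the clock registers 3600/0.997869 = 3607.7 s, so it gains 8 s.

gain 8 s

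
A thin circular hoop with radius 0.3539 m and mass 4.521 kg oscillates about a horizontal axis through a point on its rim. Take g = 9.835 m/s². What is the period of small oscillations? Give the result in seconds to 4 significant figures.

I_cm = mr² = 0.56623 kg·m². The pivot is at distance d = 0.3539 m from the centre of mass.
By the parallel-axis theorem, I = I_cm + md² = 0.56623 + 0.56623 = 1.1325 kg·m².
T = 2π√(I/(mgd)) = 2π√(1.1325/(4.521 × 9.835 × 0.3539)) = 1.686 s.

1.686 s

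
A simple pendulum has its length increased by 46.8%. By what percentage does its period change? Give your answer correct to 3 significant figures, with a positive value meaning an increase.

T ∝ √L, so T'/T = √(1.468) = 1.212.
Percentage change in T = (1.212 − 1) × 100% = 21.2%.

21.2%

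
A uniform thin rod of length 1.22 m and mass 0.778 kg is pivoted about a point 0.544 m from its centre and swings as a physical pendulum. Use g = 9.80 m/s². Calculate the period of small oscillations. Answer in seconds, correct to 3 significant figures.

1.76 s

For a physical pendulum T = 2π√(I/(mgd)), with d = 0.5440 m from pivot to centre of mass.
I_cm = mL²/12 = 0.778 × 1.22²/12 = 0.09650 kg·m²; I = I_cm + md² = 0.09650 + 0.778 × 0.5440² = 0.3267 kg·m².
T = 2π√(0.3267/(0.778 × 9.80 × 0.5440)) = 1.76 s.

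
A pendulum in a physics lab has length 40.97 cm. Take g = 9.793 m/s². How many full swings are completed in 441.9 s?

T = 2π√(L/g) = 2π√(0.4097/9.793) = 1.2852 s.
Number of complete oscillations = ⌊441.9/1.2852⌋ = ⌊343.85⌋ = 343.

343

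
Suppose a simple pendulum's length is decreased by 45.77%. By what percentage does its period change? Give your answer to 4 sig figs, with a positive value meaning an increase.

-26.36%

T ∝ √L, so T'/T = √(0.54230) = 0.73641.
Percentage change in T = (0.73641 − 1) × 100% = -26.36%.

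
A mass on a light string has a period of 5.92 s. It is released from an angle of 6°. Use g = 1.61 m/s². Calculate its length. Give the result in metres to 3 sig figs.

1.43 m

From T = 2π√(L/g), L = gT²/(4π²) = 1.61 × 5.920²/(4π²) = 1.43 m.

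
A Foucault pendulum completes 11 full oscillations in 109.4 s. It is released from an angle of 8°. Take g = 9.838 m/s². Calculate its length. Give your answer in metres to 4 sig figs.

24.65 m

T = 109.4/11 = 9.9455 s.
From T = 2π√(L/g), L = gT²/(4π²) = 9.838 × 9.9455²/(4π²) = 24.65 m.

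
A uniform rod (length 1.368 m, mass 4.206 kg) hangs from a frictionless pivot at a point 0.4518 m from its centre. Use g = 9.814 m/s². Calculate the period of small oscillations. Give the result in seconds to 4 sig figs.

For a physical pendulum T = 2π√(I/(mgd)), with d = 0.45180 m from pivot to centre of mass.
I_cm = mL²/12 = 4.206 × 1.368²/12 = 0.65593 kg·m²; I = I_cm + md² = 0.65593 + 4.206 × 0.45180² = 1.5145 kg·m².
T = 2π√(1.5145/(4.206 × 9.814 × 0.45180)) = 1.791 s.

1.791 s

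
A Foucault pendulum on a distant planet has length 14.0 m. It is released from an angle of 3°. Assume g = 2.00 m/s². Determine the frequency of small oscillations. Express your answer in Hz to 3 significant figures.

T = 2π√(L/g) = 2π√(14.0/2.00) = 16.62 s, so f = 1/T = 0.0602 Hz.

0.0602 Hz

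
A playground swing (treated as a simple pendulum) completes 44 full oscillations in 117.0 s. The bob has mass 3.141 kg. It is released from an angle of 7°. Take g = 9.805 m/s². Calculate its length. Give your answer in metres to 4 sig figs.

1.756 m

T = 117.0/44 = 2.6591 s.
From T = 2π√(L/g), L = gT²/(4π²) = 9.805 × 2.6591²/(4π²) = 1.756 m.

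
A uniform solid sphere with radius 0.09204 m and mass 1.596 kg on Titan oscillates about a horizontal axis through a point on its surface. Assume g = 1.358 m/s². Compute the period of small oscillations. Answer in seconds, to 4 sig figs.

I_cm = (2/5)mr² = 0.0054081 kg·m². The pivot is at distance d = 0.09204 m from the centre of mass.
By the parallel-axis theorem, I = I_cm + md² = 0.0054081 + 0.013520 = 0.018928 kg·m².
T = 2π√(I/(mgd)) = 2π√(0.018928/(1.596 × 1.358 × 0.09204)) = 1.935 s.

1.935 s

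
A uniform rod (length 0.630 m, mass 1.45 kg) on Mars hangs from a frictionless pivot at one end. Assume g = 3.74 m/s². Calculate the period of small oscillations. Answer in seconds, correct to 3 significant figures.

2.11 s

For a physical pendulum T = 2π√(I/(mgd)), with d = 0.3150 m from pivot to centre of mass.
I_cm = mL²/12 = 1.45 × 0.630²/12 = 0.04796 kg·m²; I = I_cm + md² = 0.04796 + 1.45 × 0.3150² = 0.1918 kg·m².
T = 2π√(0.1918/(1.45 × 3.74 × 0.3150)) = 2.11 s.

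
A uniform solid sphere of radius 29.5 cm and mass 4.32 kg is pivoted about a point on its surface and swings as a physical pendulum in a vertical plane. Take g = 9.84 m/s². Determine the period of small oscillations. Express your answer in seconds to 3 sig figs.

I_cm = (2/5)mr² = 0.1504 kg·m². The pivot is at distance d = 0.295 m from the centre of mass.
By the parallel-axis theorem, I = I_cm + md² = 0.1504 + 0.3759 = 0.5263 kg·m².
T = 2π√(I/(mgd)) = 2π√(0.5263/(4.32 × 9.84 × 0.295)) = 1.29 s.

1.29 s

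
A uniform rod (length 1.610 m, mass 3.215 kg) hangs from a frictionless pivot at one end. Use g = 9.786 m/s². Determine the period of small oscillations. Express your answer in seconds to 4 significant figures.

For a physical pendulum T = 2π√(I/(mgd)), with d = 0.80500 m from pivot to centre of mass.
I_cm = mL²/12 = 3.215 × 1.610²/12 = 0.69447 kg·m²; I = I_cm + md² = 0.69447 + 3.215 × 0.80500² = 2.7779 kg·m².
T = 2π√(2.7779/(3.215 × 9.786 × 0.80500)) = 2.081 s.

2.081 s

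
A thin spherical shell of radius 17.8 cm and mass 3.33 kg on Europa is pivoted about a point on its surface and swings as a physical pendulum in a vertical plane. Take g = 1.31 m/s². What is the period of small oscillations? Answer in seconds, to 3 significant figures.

2.99 s

I_cm = (2/3)mr² = 0.07034 kg·m². The pivot is at distance d = 0.178 m from the centre of mass.
By the parallel-axis theorem, I = I_cm + md² = 0.07034 + 0.1055 = 0.1758 kg·m².
T = 2π√(I/(mgd)) = 2π√(0.1758/(3.33 × 1.31 × 0.178)) = 2.99 s.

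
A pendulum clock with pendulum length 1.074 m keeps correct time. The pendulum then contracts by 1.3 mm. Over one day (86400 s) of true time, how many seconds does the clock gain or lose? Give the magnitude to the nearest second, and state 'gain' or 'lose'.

T ∝ √L, so T'/T = √(1.07270/1.074) = 0.999395.
In 86400 s of true time the clock registers 86400/0.999395 = 86452.3 s, so it gains 52 s.

gain 52 s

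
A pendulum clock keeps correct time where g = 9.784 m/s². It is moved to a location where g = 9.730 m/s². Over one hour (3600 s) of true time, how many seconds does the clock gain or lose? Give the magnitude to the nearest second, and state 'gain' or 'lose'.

The clock's period scales as T ∝ 1/√g, so T'/T = √(9.784/9.730) = 1.00277.
In 3600 s of true time the clock registers 3600/1.00277 = 3590.1 s, so it loses 10 s.

lose 10 s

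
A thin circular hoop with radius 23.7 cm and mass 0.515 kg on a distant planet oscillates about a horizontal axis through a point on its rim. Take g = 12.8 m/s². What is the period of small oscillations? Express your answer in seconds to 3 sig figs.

I_cm = mr² = 0.02893 kg·m². The pivot is at distance d = 0.237 m from the centre of mass.
By the parallel-axis theorem, I = I_cm + md² = 0.02893 + 0.02893 = 0.05785 kg·m².
T = 2π√(I/(mgd)) = 2π√(0.05785/(0.515 × 12.8 × 0.237)) = 1.21 s.

1.21 s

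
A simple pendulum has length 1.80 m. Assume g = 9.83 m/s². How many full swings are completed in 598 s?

222

T = 2π√(L/g) = 2π√(1.80/9.83) = 2.689 s.
Number of complete oscillations = ⌊598/2.689⌋ = ⌊222.4⌋ = 222.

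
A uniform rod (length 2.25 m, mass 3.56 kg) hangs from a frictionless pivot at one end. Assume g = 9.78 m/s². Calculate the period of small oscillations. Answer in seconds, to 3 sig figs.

For a physical pendulum T = 2π√(I/(mgd)), with d = 1.125 m from pivot to centre of mass.
I_cm = mL²/12 = 3.56 × 2.25²/12 = 1.502 kg·m²; I = I_cm + md² = 1.502 + 3.56 × 1.125² = 6.008 kg·m².
T = 2π√(6.008/(3.56 × 9.78 × 1.125)) = 2.46 s.

2.46 s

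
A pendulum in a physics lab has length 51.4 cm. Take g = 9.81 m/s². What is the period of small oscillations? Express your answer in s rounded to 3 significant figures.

1.44 s

T = 2π√(L/g) = 2π√(0.514/9.81) = 2π × 0.2289 = 1.44 s.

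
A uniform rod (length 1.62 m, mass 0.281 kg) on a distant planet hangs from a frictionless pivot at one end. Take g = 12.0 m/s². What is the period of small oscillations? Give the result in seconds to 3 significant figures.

For a physical pendulum T = 2π√(I/(mgd)), with d = 0.8100 m from pivot to centre of mass.
I_cm = mL²/12 = 0.281 × 1.62²/12 = 0.06145 kg·m²; I = I_cm + md² = 0.06145 + 0.281 × 0.8100² = 0.2458 kg·m².
T = 2π√(0.2458/(0.281 × 12.0 × 0.8100)) = 1.88 s.

1.88 s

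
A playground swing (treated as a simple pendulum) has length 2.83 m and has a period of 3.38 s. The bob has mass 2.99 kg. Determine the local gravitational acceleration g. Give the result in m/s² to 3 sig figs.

From T = 2π√(L/g), g = 4π²L/T² = 4π² × 2.83/3.380² = 9.78 m/s².

9.78 m/s²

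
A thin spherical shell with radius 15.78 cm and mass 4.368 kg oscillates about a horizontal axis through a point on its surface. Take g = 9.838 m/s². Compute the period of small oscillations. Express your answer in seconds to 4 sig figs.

1.027 s

I_cm = (2/3)mr² = 0.072511 kg·m². The pivot is at distance d = 0.1578 m from the centre of mass.
By the parallel-axis theorem, I = I_cm + md² = 0.072511 + 0.10877 = 0.18128 kg·m².
T = 2π√(I/(mgd)) = 2π√(0.18128/(4.368 × 9.838 × 0.1578)) = 1.027 s.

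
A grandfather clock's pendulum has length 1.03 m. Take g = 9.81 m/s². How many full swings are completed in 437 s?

214

T = 2π√(L/g) = 2π√(1.03/9.81) = 2.036 s.
Number of complete oscillations = ⌊437/2.036⌋ = ⌊214.6⌋ = 214.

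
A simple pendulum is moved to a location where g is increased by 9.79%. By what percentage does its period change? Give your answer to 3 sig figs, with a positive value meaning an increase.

-4.56%

T ∝ 1/√g, so T'/T = 1/√(1.098) = 0.9544.
Percentage change in T = (0.9544 − 1) × 100% = -4.56%.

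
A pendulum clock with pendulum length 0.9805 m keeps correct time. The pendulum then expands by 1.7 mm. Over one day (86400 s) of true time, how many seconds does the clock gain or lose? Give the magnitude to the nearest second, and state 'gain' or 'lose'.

lose 75 s

T ∝ √L, so T'/T = √(0.98220/0.9805) = 1.00087.
In 86400 s of true time the clock registers 86400/1.00087 = 86325.2 s, so it loses 75 s.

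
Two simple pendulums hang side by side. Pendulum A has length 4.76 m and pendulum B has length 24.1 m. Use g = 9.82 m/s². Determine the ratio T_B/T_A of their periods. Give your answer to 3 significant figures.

2.25

T ∝ √L, so T_B/T_A = √(L_B/L_A) = √(24.1/4.76) = 2.25.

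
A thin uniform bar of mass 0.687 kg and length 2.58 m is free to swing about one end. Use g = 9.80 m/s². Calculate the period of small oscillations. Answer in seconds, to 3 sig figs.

For a physical pendulum T = 2π√(I/(mgd)), with d = 1.290 m from pivot to centre of mass.
I_cm = mL²/12 = 0.687 × 2.58²/12 = 0.3811 kg·m²; I = I_cm + md² = 0.3811 + 0.687 × 1.290² = 1.524 kg·m².
T = 2π√(1.524/(0.687 × 9.80 × 1.290)) = 2.63 s.

2.63 s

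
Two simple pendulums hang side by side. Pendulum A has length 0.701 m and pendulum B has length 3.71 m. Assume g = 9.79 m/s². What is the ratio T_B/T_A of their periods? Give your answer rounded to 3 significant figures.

2.30

T ∝ √L, so T_B/T_A = √(L_B/L_A) = √(3.71/0.701) = 2.30.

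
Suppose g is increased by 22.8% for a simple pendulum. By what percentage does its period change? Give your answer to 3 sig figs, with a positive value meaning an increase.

-9.76%

T ∝ 1/√g, so T'/T = 1/√(1.228) = 0.9024.
Percentage change in T = (0.9024 − 1) × 100% = -9.76%.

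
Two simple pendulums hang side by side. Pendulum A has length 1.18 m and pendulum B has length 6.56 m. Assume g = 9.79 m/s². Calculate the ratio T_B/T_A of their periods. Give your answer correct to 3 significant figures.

T ∝ √L, so T_B/T_A = √(L_B/L_A) = √(6.56/1.18) = 2.36.

2.36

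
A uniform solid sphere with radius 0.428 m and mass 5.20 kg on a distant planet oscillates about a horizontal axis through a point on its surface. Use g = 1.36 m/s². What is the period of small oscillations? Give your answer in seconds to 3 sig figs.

4.17 s

I_cm = (2/5)mr² = 0.3810 kg·m². The pivot is at distance d = 0.428 m from the centre of mass.
By the parallel-axis theorem, I = I_cm + md² = 0.3810 + 0.9526 = 1.334 kg·m².
T = 2π√(I/(mgd)) = 2π√(1.334/(5.20 × 1.36 × 0.428)) = 4.17 s.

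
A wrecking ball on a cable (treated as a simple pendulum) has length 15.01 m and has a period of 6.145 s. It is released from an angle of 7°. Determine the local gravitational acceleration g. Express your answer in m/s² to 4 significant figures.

From T = 2π√(L/g), g = 4π²L/T² = 4π² × 15.01/6.1450² = 15.69 m/s².

15.69 m/s²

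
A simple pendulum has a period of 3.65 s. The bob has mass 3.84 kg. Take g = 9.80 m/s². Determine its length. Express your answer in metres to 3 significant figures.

3.31 m

From T = 2π√(L/g), L = gT²/(4π²) = 9.80 × 3.650²/(4π²) = 3.31 m.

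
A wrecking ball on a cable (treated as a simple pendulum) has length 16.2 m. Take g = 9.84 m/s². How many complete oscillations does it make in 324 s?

40

T = 2π√(L/g) = 2π√(16.2/9.84) = 8.062 s.
Number of complete oscillations = ⌊324/8.062⌋ = ⌊40.19⌋ = 40.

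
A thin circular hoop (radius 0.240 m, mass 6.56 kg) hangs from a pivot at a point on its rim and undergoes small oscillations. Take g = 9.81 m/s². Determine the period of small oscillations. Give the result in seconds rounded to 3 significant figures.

1.39 s

I_cm = mr² = 0.3779 kg·m². The pivot is at distance d = 0.240 m from the centre of mass.
By the parallel-axis theorem, I = I_cm + md² = 0.3779 + 0.3779 = 0.7557 kg·m².
T = 2π√(I/(mgd)) = 2π√(0.7557/(6.56 × 9.81 × 0.240)) = 1.39 s.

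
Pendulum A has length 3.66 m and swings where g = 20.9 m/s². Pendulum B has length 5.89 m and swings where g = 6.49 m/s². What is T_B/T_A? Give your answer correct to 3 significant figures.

2.28

T = 2π√(L/g), so T_B/T_A = √((L_B/g_B)/(L_A/g_A)) = √((5.89/6.49)/(3.66/20.9)) = 2.28.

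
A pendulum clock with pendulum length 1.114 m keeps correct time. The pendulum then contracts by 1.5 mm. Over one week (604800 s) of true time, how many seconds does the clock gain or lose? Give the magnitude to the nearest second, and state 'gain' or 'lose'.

gain 408 s

T ∝ √L, so T'/T = √(1.11250/1.114) = 0.999327.
In 604800 s of true time the clock registers 604800/0.999327 = 605207.6 s, so it gains 408 s.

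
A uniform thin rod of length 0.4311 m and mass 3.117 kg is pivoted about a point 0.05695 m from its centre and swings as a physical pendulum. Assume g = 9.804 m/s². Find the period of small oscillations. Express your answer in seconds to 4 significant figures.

For a physical pendulum T = 2π√(I/(mgd)), with d = 0.056950 m from pivot to centre of mass.
I_cm = mL²/12 = 3.117 × 0.4311²/12 = 0.048274 kg·m²; I = I_cm + md² = 0.048274 + 3.117 × 0.056950² = 0.058383 kg·m².
T = 2π√(0.058383/(3.117 × 9.804 × 0.056950)) = 1.151 s.

1.151 s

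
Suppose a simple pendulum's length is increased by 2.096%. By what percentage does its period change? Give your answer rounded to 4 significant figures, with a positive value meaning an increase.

1.043%

T ∝ √L, so T'/T = √(1.0210) = 1.0104.
Percentage change in T = (1.0104 − 1) × 100% = 1.043%.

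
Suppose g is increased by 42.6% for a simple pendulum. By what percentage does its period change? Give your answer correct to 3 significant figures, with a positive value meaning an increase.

T ∝ 1/√g, so T'/T = 1/√(1.426) = 0.8374.
Percentage change in T = (0.8374 − 1) × 100% = -16.3%.

-16.3%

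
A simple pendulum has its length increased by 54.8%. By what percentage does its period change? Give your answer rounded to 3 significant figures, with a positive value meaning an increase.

24.4%

T ∝ √L, so T'/T = √(1.548) = 1.244.
Percentage change in T = (1.244 − 1) × 100% = 24.4%.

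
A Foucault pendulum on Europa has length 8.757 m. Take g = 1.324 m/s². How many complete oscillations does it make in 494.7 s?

30

T = 2π√(L/g) = 2π√(8.757/1.324) = 16.159 s.
Number of complete oscillations = ⌊494.7/16.159⌋ = ⌊30.615⌋ = 30.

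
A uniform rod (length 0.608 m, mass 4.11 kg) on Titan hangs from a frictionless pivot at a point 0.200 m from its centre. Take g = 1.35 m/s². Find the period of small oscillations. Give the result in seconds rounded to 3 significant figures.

3.22 s

For a physical pendulum T = 2π√(I/(mgd)), with d = 0.2000 m from pivot to centre of mass.
I_cm = mL²/12 = 4.11 × 0.608²/12 = 0.1266 kg·m²; I = I_cm + md² = 0.1266 + 4.11 × 0.2000² = 0.2910 kg·m².
T = 2π√(0.2910/(4.11 × 1.35 × 0.2000)) = 3.22 s.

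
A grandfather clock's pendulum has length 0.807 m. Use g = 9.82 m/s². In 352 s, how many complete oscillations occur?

195

T = 2π√(L/g) = 2π√(0.807/9.82) = 1.801 s.
Number of complete oscillations = ⌊352/1.801⌋ = ⌊195.4⌋ = 195.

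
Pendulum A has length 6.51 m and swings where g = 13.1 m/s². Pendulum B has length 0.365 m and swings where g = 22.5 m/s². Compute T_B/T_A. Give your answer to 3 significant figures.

T = 2π√(L/g), so T_B/T_A = √((L_B/g_B)/(L_A/g_A)) = √((0.365/22.5)/(6.51/13.1)) = 0.181.

0.181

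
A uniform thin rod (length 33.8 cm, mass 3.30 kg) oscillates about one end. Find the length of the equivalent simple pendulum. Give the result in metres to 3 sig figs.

The equivalent simple-pendulum length is L_eq = I/(md), where I is about the pivot and d = 0.1690 m.
I_cm = (1/12)mL² = 0.03142 kg·m², so I = I_cm + md² = 0.03142 + 0.09425 = 0.1257 kg·m².
L_eq = 0.1257/(3.30 × 0.1690) = 0.225 m.

0.225 m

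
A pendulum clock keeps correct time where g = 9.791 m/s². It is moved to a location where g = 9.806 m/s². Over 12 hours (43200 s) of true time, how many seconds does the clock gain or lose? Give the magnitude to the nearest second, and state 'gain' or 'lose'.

gain 33 s

The clock's period scales as T ∝ 1/√g, so T'/T = √(9.791/9.806) = 0.999235.
In 43200 s of true time the clock registers 43200/0.999235 = 43233.1 s, so it gains 33 s.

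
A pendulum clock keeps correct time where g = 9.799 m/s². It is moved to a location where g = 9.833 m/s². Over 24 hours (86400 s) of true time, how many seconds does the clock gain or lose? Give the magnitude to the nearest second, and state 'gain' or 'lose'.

gain 150 s

The clock's period scales as T ∝ 1/√g, so T'/T = √(9.799/9.833) = 0.998270.
In 86400 s of true time the clock registers 86400/0.998270 = 86549.8 s, so it gains 150 s.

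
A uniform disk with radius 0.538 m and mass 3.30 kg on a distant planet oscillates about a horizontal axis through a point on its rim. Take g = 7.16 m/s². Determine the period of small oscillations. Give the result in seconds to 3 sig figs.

2.11 s

I_cm = ½mr² = 0.4776 kg·m². The pivot is at distance d = 0.538 m from the centre of mass.
By the parallel-axis theorem, I = I_cm + md² = 0.4776 + 0.9552 = 1.433 kg·m².
T = 2π√(I/(mgd)) = 2π√(1.433/(3.30 × 7.16 × 0.538)) = 2.11 s.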